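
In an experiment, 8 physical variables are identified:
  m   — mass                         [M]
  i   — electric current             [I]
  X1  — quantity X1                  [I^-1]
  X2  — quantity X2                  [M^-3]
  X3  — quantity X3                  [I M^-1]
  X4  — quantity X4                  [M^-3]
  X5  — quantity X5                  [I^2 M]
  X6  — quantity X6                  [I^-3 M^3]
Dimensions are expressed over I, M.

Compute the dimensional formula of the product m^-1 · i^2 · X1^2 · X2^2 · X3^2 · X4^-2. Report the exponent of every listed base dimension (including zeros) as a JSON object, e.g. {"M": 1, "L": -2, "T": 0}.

Write exponents as rows I,M / cols m,i,X1,X2,X3,X4,X5,X6:
  I: [ 0  1 -1  0  1  0  2 -3]
  M: [ 1  0  0 -3 -1 -3  1  3]
  [I]: (-1)·0+(2)·1+(2)·-1+(2)·0+(2)·1+(-2)·0 = 2
  [M]: (-1)·1+(2)·0+(2)·0+(2)·-3+(2)·-1+(-2)·-3 = -3
⇒ I^2 M^-3

{"I": 2, "M": -3}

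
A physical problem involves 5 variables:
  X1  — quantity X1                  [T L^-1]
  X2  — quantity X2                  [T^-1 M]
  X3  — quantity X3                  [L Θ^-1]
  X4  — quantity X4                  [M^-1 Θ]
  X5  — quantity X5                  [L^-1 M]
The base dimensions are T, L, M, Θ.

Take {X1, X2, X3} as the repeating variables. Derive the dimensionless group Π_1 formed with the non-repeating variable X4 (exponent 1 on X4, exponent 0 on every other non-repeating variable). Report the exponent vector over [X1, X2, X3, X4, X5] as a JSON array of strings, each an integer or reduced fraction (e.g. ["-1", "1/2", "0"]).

Dimensional matrix (T×L×M×Θ by X1×X2×X3×X4×X5):
  T: [ 1 -1  0  0  0]
  L: [-1  0  1  0 -1]
  M: [ 0  1  0 -1  1]
  Θ: [ 0  0 -1  1  0]
Echelon form has 3 nonzero rows (pivots: X1,X2,X3)
Pivot set = {X1,X2,X3}, free = {X4,X5}
RREF:
  r0: [   1    0    0   -1    1]
  r1: [   0    1    0   -1    1]
  r2: [   0    0    1   -1    0]
  r3: [   0    0    0    0    0]
Fix exponent of X4 at 1, X5 at 0; solve each RREF row for its pivot's exponent:
  r0: exp(X1) + (-1)·1 = 0 ⇒ exp(X1) = 1
  r1: exp(X2) + (-1)·1 = 0 ⇒ exp(X2) = 1
  r2: exp(X3) + (-1)·1 = 0 ⇒ exp(X3) = 1
Π_1 = X1 · X2 · X3 · X4

["1", "1", "1", "1", "0"]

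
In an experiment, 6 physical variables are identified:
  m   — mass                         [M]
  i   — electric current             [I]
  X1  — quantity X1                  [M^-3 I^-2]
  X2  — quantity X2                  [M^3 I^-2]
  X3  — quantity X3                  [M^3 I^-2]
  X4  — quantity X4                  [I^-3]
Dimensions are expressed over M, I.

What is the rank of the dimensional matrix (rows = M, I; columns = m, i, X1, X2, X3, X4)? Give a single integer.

2

Write exponents as rows M,I / cols m,i,X1,X2,X3,X4:
  M: [ 1  0 -3  3  3  0]
  I: [ 0  1 -2 -2 -2 -3]
RREF → pivots at {m,i} ⇒ r = 2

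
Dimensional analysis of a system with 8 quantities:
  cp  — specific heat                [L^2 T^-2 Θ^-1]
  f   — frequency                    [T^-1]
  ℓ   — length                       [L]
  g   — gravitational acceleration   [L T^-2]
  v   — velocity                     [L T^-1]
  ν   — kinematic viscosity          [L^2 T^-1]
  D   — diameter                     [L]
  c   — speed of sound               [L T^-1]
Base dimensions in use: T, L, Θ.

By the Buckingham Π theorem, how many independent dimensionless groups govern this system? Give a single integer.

Write exponents as rows T,L,Θ / cols cp,f,ℓ,g,v,ν,D,c:
  T: [-2 -1  0 -2 -1 -1  0 -1]
  L: [ 2  0  1  1  1  2  1  1]
  Θ: [-1  0  0  0  0  0  0  0]
RREF → pivots at {cp,f,ℓ} ⇒ r = 3
Π count = n − r = 8 − 3 = 5

5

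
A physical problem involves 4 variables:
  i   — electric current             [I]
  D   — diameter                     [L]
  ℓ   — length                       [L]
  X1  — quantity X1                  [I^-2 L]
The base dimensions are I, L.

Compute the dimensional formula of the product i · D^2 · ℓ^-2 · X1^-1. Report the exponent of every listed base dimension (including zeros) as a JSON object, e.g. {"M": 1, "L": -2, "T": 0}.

Write exponents as rows I,L / cols i,D,ℓ,X1:
  I: [ 1  0  0 -2]
  L: [ 0  1  1  1]
  [I]: (1)·1+(2)·0+(-2)·0+(-1)·-2 = 3
  [L]: (1)·0+(2)·1+(-2)·1+(-1)·1 = -1
⇒ I^3 L^-1

{"I": 3, "L": -1}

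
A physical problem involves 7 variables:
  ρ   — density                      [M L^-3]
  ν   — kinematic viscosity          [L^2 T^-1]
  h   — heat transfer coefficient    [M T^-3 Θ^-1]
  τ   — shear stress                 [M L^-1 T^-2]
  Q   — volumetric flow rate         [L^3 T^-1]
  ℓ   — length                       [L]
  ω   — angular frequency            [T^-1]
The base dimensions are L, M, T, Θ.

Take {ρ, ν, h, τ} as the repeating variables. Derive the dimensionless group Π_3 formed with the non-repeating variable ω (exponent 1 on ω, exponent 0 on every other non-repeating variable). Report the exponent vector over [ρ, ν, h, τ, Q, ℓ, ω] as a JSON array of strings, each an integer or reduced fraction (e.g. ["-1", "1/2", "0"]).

["1", "1", "0", "-1", "0", "0", "1"]

Write exponents as rows L,M,T,Θ / cols ρ,ν,h,τ,Q,ℓ,ω:
  L: [-3  2  0 -1  3  1  0]
  M: [ 1  0  1  1  0  0  0]
  T: [ 0 -1 -3 -2 -1  0 -1]
  Θ: [ 0  0 -1  0  0  0  0]
RREF → pivots at {ρ,ν,h,τ} ⇒ r = 4
Repeat: ρ,ν,h,τ; free: Q,ℓ,ω
RREF:
  r0: [   1    0    0    0  1/2  1/2   -1]
  r1: [   0    1    0    0    2    1   -1]
  r2: [   0    0    1    0    0    0    0]
  r3: [   0    0    0    1 -1/2 -1/2    1]
Fix exponent of ω at 1, Q at 0, ℓ at 0; solve each RREF row for its pivot's exponent:
  r0: exp(ρ) + (-1)·1 = 0 ⇒ exp(ρ) = 1
  r1: exp(ν) + (-1)·1 = 0 ⇒ exp(ν) = 1
  r2: exp(h) + (0)·1 = 0 ⇒ exp(h) = 0
  r3: exp(τ) + (1)·1 = 0 ⇒ exp(τ) = -1
Π_3 = ρ · ν · τ^-1 · ω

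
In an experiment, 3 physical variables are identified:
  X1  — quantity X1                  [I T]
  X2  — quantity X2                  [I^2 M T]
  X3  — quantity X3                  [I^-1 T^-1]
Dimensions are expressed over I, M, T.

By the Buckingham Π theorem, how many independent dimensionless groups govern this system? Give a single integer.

1

Write exponents as rows I,M,T / cols X1,X2,X3:
  I: [ 1  2 -1]
  M: [ 0  1  0]
  T: [ 1  1 -1]
Echelon form has 2 nonzero rows (pivots: X1,X2)
3 vars − rank 2 = 1 Π group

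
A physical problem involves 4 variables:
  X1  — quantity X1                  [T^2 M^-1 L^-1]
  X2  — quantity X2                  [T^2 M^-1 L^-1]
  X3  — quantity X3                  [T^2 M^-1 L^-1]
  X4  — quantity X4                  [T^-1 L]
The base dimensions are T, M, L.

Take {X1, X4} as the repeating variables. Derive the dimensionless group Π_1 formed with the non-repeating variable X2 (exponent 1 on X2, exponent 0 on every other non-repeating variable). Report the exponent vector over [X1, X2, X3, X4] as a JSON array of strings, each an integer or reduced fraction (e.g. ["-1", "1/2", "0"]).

Write exponents as rows T,M,L / cols X1,X2,X3,X4:
  T: [ 2  2  2 -1]
  M: [-1 -1 -1  0]
  L: [-1 -1 -1  1]
Row reduction gives pivot columns X1,X4; rank = 2
Repeat: X1,X4; free: X2,X3
RREF:
  r0: [   1    1    1    0]
  r1: [   0    0    0    1]
  r2: [   0    0    0    0]
Fix exponent of X2 at 1, X3 at 0; solve each RREF row for its pivot's exponent:
  r0: exp(X1) + (1)·1 = 0 ⇒ exp(X1) = -1
  r1: exp(X4) + (0)·1 = 0 ⇒ exp(X4) = 0
Π_1 = X1^-1 · X2

["-1", "1", "0", "0"]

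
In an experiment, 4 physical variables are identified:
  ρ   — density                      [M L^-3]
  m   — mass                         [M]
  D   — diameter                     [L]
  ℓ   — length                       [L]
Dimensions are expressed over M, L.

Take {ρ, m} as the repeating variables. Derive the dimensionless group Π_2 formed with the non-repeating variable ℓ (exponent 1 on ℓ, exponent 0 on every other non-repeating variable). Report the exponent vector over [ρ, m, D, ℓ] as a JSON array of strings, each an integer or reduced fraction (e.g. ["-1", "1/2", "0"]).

Dimensional matrix (M×L by ρ×m×D×ℓ):
  M: [ 1  1  0  0]
  L: [-3  0  1  1]
RREF → pivots at {ρ,m} ⇒ r = 2
Repeat: ρ,m; free: D,ℓ
RREF:
  r0: [   1    0 -1/3 -1/3]
  r1: [   0    1  1/3  1/3]
Fix exponent of ℓ at 1, D at 0; solve each RREF row for its pivot's exponent:
  r0: exp(ρ) + (-1/3)·1 = 0 ⇒ exp(ρ) = 1/3
  r1: exp(m) + (1/3)·1 = 0 ⇒ exp(m) = -1/3
Π_2 = ρ^(1/3) · m^(-1/3) · ℓ

["1/3", "-1/3", "0", "1"]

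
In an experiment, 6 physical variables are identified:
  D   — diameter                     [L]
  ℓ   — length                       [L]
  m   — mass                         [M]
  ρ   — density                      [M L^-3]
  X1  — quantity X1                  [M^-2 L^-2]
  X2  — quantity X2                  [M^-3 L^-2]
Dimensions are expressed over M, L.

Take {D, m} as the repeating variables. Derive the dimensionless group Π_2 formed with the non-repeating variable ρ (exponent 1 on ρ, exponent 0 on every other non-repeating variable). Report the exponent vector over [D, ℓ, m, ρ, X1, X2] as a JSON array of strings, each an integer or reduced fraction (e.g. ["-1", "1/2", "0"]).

Dimensional matrix (M×L by D×ℓ×m×ρ×X1×X2):
  M: [ 0  0  1  1 -2 -3]
  L: [ 1  1  0 -3 -2 -2]
Echelon form has 2 nonzero rows (pivots: D,m)
Pivot set = {D,m}, free = {ℓ,ρ,X1,X2}
RREF:
  r0: [   1    1    0   -3   -2   -2]
  r1: [   0    0    1    1   -2   -3]
Fix exponent of ρ at 1, ℓ at 0, X1 at 0, X2 at 0; solve each RREF row for its pivot's exponent:
  r0: exp(D) + (-3)·1 = 0 ⇒ exp(D) = 3
  r1: exp(m) + (1)·1 = 0 ⇒ exp(m) = -1
Π_2 = D^3 · m^-1 · ρ

["3", "0", "-1", "1", "0", "0"]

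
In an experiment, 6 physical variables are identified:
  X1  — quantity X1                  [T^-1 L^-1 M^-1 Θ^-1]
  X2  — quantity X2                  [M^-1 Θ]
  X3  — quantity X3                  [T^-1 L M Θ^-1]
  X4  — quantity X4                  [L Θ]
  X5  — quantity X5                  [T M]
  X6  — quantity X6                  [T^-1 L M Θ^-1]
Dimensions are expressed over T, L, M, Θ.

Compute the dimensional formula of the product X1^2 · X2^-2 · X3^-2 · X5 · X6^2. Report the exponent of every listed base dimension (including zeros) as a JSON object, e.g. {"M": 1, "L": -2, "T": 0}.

{"T": -1, "L": -2, "M": 1, "Θ": -4}

Write exponents as rows T,L,M,Θ / cols X1,X2,X3,X4,X5,X6:
  T: [-1  0 -1  0  1 -1]
  L: [-1  0  1  1  0  1]
  M: [-1 -1  1  0  1  1]
  Θ: [-1  1 -1  1  0 -1]
  [T]: (2)·-1+(-2)·0+(-2)·-1+(1)·1+(2)·-1 = -1
  [L]: (2)·-1+(-2)·0+(-2)·1+(1)·0+(2)·1 = -2
  [M]: (2)·-1+(-2)·-1+(-2)·1+(1)·1+(2)·1 = 1
  [Θ]: (2)·-1+(-2)·1+(-2)·-1+(1)·0+(2)·-1 = -4
⇒ T^-1 L^-2 M Θ^-4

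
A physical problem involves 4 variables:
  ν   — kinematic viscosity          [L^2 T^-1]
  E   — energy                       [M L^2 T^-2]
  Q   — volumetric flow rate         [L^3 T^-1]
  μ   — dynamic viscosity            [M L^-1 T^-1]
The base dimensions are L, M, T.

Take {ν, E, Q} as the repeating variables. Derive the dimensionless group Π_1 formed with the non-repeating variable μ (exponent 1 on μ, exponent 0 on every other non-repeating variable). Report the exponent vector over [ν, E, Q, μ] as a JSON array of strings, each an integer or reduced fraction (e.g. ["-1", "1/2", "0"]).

["0", "-1", "1", "1"]

Exponent matrix [L,M,T] × [ν,E,Q,μ]:
  L: [ 2  2  3 -1]
  M: [ 0  1  0  1]
  T: [-1 -2 -1 -1]
RREF → pivots at {ν,E,Q} ⇒ r = 3
Repeat: ν,E,Q; free: μ
RREF:
  r0: [   1    0    0    0]
  r1: [   0    1    0    1]
  r2: [   0    0    1   -1]
Fix exponent of μ at 1; solve each RREF row for its pivot's exponent:
  r0: exp(ν) + (0)·1 = 0 ⇒ exp(ν) = 0
  r1: exp(E) + (1)·1 = 0 ⇒ exp(E) = -1
  r2: exp(Q) + (-1)·1 = 0 ⇒ exp(Q) = 1
Π_1 = E^-1 · Q · μ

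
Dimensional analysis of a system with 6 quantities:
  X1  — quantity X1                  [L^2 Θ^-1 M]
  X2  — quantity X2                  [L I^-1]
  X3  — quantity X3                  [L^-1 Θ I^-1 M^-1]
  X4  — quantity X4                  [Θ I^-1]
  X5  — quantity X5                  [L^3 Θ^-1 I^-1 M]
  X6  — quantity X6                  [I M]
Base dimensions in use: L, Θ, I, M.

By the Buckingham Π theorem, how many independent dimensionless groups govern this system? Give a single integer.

Write exponents as rows L,Θ,I,M / cols X1,X2,X3,X4,X5,X6:
  L: [ 2  1 -1  0  3  0]
  Θ: [-1  0  1  1 -1  0]
  I: [ 0 -1 -1 -1 -1  1]
  M: [ 1  0 -1  0  1  1]
RREF → pivots at {X1,X2,X4} ⇒ r = 3
Π count = n − r = 6 − 3 = 3

3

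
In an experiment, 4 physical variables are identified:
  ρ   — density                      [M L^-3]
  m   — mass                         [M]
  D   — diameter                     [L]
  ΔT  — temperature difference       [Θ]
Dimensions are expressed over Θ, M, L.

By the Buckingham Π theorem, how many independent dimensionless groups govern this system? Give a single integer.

Exponent matrix [Θ,M,L] × [ρ,m,D,ΔT]:
  Θ: [ 0  0  0  1]
  M: [ 1  1  0  0]
  L: [-3  0  1  0]
Echelon form has 3 nonzero rows (pivots: ρ,m,ΔT)
n=4, r=3 ⇒ 1 dimensionless group

1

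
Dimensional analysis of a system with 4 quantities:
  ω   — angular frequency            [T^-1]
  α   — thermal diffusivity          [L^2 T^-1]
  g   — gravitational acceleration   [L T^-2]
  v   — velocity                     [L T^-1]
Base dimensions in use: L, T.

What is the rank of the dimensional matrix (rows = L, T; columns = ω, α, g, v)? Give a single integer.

Exponent matrix [L,T] × [ω,α,g,v]:
  L: [ 0  2  1  1]
  T: [-1 -1 -2 -1]
Row reduction gives pivot columns ω,α; rank = 2

2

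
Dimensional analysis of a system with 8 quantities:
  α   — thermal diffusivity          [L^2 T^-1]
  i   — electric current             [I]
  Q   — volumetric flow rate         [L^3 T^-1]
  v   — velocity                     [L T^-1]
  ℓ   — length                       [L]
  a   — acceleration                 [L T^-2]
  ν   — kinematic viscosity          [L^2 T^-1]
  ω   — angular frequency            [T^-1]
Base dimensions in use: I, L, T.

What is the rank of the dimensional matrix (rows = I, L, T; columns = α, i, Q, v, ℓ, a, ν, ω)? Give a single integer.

Exponent matrix [I,L,T] × [α,i,Q,v,ℓ,a,ν,ω]:
  I: [ 0  1  0  0  0  0  0  0]
  L: [ 2  0  3  1  1  1  2  0]
  T: [-1  0 -1 -1  0 -2 -1 -1]
Row reduction gives pivot columns α,i,Q; rank = 3

3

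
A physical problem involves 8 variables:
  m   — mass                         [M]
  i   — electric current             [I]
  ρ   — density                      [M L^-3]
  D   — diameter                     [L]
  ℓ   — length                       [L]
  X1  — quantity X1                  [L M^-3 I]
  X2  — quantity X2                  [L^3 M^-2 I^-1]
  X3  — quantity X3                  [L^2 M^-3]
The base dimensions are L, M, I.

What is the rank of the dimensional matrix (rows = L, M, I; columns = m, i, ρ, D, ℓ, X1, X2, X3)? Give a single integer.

3

Dimensional matrix (L×M×I by m×i×ρ×D×ℓ×X1×X2×X3):
  L: [ 0  0 -3  1  1  1  3  2]
  M: [ 1  0  1  0  0 -3 -2 -3]
  I: [ 0  1  0  0  0  1 -1  0]
Row reduction gives pivot columns m,i,ρ; rank = 3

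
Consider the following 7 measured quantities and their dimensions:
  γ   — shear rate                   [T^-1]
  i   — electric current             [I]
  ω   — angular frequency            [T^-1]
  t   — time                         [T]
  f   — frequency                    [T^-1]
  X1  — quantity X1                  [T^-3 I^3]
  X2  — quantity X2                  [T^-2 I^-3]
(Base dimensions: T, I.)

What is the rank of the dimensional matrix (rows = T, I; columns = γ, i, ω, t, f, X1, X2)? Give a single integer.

2

Write exponents as rows T,I / cols γ,i,ω,t,f,X1,X2:
  T: [-1  0 -1  1 -1 -3 -2]
  I: [ 0  1  0  0  0  3 -3]
Echelon form has 2 nonzero rows (pivots: γ,i)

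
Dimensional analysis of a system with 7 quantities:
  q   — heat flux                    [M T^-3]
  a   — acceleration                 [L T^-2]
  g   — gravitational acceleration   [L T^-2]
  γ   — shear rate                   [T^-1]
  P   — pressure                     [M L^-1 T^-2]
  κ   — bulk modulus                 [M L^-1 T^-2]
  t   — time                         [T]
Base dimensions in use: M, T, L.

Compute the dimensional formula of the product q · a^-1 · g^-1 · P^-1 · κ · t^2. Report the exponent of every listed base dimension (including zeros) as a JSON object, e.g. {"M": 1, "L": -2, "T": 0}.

{"M": 1, "T": 3, "L": -2}

Exponent matrix [M,T,L] × [q,a,g,γ,P,κ,t]:
  M: [ 1  0  0  0  1  1  0]
  T: [-3 -2 -2 -1 -2 -2  1]
  L: [ 0  1  1  0 -1 -1  0]
  [M]: (1)·1+(-1)·0+(-1)·0+(-1)·1+(1)·1+(2)·0 = 1
  [T]: (1)·-3+(-1)·-2+(-1)·-2+(-1)·-2+(1)·-2+(2)·1 = 3
  [L]: (1)·0+(-1)·1+(-1)·1+(-1)·-1+(1)·-1+(2)·0 = -2
⇒ M T^3 L^-2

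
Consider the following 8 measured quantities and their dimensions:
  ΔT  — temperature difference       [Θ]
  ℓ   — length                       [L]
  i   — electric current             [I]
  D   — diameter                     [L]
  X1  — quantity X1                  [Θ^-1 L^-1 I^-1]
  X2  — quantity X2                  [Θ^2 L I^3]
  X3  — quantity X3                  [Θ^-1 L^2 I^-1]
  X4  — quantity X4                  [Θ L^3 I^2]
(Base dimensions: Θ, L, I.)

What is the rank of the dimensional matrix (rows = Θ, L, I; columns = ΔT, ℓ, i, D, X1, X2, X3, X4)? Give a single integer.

Write exponents as rows Θ,L,I / cols ΔT,ℓ,i,D,X1,X2,X3,X4:
  Θ: [ 1  0  0  0 -1  2 -1  1]
  L: [ 0  1  0  1 -1  1  2  3]
  I: [ 0  0  1  0 -1  3 -1  2]
Row reduction gives pivot columns ΔT,ℓ,i; rank = 3

3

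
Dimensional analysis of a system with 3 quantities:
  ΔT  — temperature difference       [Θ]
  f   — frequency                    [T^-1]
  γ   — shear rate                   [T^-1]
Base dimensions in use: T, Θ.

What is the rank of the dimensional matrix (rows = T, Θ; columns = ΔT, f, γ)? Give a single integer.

2

Dimensional matrix (T×Θ by ΔT×f×γ):
  T: [ 0 -1 -1]
  Θ: [ 1  0  0]
Echelon form has 2 nonzero rows (pivots: ΔT,f)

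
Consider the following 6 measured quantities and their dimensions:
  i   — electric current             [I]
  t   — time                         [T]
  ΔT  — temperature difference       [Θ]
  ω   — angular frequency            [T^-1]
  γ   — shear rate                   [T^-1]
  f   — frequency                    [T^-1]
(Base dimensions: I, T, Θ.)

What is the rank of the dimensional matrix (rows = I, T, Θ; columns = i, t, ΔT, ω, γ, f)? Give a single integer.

Dimensional matrix (I×T×Θ by i×t×ΔT×ω×γ×f):
  I: [ 1  0  0  0  0  0]
  T: [ 0  1  0 -1 -1 -1]
  Θ: [ 0  0  1  0  0  0]
Row reduction gives pivot columns i,t,ΔT; rank = 3

3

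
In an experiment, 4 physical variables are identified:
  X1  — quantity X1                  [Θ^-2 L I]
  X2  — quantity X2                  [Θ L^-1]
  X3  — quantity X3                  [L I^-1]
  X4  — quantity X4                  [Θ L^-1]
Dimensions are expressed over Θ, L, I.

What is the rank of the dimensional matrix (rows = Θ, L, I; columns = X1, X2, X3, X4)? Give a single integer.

2

Exponent matrix [Θ,L,I] × [X1,X2,X3,X4]:
  Θ: [-2  1  0  1]
  L: [ 1 -1  1 -1]
  I: [ 1  0 -1  0]
Row reduction gives pivot columns X1,X2; rank = 2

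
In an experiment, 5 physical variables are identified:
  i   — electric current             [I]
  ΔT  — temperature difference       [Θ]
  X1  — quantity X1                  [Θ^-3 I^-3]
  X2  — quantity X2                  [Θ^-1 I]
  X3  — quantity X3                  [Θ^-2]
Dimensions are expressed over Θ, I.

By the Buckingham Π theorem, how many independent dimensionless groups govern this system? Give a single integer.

3

Write exponents as rows Θ,I / cols i,ΔT,X1,X2,X3:
  Θ: [ 0  1 -3 -1 -2]
  I: [ 1  0 -3  1  0]
RREF → pivots at {i,ΔT} ⇒ r = 2
n=5, r=2 ⇒ 3 dimensionless groups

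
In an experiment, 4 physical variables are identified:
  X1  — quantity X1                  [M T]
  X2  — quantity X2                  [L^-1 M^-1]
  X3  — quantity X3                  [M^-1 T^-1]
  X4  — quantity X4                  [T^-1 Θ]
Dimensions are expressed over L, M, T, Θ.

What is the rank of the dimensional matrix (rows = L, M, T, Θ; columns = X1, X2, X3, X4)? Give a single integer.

Dimensional matrix (L×M×T×Θ by X1×X2×X3×X4):
  L: [ 0 -1  0  0]
  M: [ 1 -1 -1  0]
  T: [ 1  0 -1 -1]
  Θ: [ 0  0  0  1]
RREF → pivots at {X1,X2,X4} ⇒ r = 3

3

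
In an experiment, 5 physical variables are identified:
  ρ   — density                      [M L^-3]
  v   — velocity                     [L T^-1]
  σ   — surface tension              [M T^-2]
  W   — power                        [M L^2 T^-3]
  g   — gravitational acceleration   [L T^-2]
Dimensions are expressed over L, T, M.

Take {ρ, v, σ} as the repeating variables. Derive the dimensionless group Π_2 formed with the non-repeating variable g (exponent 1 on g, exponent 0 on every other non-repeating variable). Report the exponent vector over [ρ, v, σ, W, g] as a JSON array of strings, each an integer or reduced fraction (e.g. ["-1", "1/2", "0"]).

Exponent matrix [L,T,M] × [ρ,v,σ,W,g]:
  L: [-3  1  0  2  1]
  T: [ 0 -1 -2 -3 -2]
  M: [ 1  0  1  1  0]
Echelon form has 3 nonzero rows (pivots: ρ,v,σ)
Repeat: ρ,v,σ; free: W,g
RREF:
  r0: [   1    0    0   -1    1]
  r1: [   0    1    0   -1    4]
  r2: [   0    0    1    2   -1]
Fix exponent of g at 1, W at 0; solve each RREF row for its pivot's exponent:
  r0: exp(ρ) + (1)·1 = 0 ⇒ exp(ρ) = -1
  r1: exp(v) + (4)·1 = 0 ⇒ exp(v) = -4
  r2: exp(σ) + (-1)·1 = 0 ⇒ exp(σ) = 1
Π_2 = ρ^-1 · v^-4 · σ · g

["-1", "-4", "1", "0", "1"]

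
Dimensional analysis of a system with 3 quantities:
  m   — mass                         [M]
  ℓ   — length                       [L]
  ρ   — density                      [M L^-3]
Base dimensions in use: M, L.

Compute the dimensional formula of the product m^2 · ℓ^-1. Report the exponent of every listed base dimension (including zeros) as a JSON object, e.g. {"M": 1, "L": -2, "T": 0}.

Write exponents as rows M,L / cols m,ℓ,ρ:
  M: [ 1  0  1]
  L: [ 0  1 -3]
  [M]: (2)·1+(-1)·0 = 2
  [L]: (2)·0+(-1)·1 = -1
⇒ M^2 L^-1

{"M": 2, "L": -1}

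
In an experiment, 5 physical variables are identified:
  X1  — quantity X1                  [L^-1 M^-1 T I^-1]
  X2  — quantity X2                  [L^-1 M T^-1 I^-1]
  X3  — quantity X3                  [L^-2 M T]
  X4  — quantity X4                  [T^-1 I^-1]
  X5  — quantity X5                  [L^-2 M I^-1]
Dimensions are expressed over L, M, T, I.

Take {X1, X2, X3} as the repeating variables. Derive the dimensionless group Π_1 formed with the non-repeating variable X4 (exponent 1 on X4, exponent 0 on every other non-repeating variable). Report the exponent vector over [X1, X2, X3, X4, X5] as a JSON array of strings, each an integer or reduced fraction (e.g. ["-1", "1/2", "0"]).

Write exponents as rows L,M,T,I / cols X1,X2,X3,X4,X5:
  L: [-1 -1 -2  0 -2]
  M: [-1  1  1  0  1]
  T: [ 1 -1  1 -1  0]
  I: [-1 -1  0 -1 -1]
RREF → pivots at {X1,X2,X3} ⇒ r = 3
Pivot set = {X1,X2,X3}, free = {X4,X5}
RREF:
  r0: [   1    0    0  1/4  1/4]
  r1: [   0    1    0  3/4  3/4]
  r2: [   0    0    1 -1/2  1/2]
  r3: [   0    0    0    0    0]
Fix exponent of X4 at 1, X5 at 0; solve each RREF row for its pivot's exponent:
  r0: exp(X1) + (1/4)·1 = 0 ⇒ exp(X1) = -1/4
  r1: exp(X2) + (3/4)·1 = 0 ⇒ exp(X2) = -3/4
  r2: exp(X3) + (-1/2)·1 = 0 ⇒ exp(X3) = 1/2
Π_1 = X1^(-1/4) · X2^(-3/4) · X3^(1/2) · X4

["-1/4", "-3/4", "1/2", "1", "0"]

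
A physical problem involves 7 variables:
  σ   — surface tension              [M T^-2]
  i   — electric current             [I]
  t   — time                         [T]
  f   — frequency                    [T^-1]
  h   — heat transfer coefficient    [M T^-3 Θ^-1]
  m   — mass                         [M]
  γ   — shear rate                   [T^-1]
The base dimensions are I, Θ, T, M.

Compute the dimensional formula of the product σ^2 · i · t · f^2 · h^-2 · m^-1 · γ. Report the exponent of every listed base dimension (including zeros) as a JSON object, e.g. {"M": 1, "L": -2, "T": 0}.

{"I": 1, "Θ": 2, "T": 0, "M": -1}

Exponent matrix [I,Θ,T,M] × [σ,i,t,f,h,m,γ]:
  I: [ 0  1  0  0  0  0  0]
  Θ: [ 0  0  0  0 -1  0  0]
  T: [-2  0  1 -1 -3  0 -1]
  M: [ 1  0  0  0  1  1  0]
  [I]: (2)·0+(1)·1+(1)·0+(2)·0+(-2)·0+(-1)·0+(1)·0 = 1
  [Θ]: (2)·0+(1)·0+(1)·0+(2)·0+(-2)·-1+(-1)·0+(1)·0 = 2
  [T]: (2)·-2+(1)·0+(1)·1+(2)·-1+(-2)·-3+(-1)·0+(1)·-1 = 0
  [M]: (2)·1+(1)·0+(1)·0+(2)·0+(-2)·1+(-1)·1+(1)·0 = -1
⇒ I Θ^2 M^-1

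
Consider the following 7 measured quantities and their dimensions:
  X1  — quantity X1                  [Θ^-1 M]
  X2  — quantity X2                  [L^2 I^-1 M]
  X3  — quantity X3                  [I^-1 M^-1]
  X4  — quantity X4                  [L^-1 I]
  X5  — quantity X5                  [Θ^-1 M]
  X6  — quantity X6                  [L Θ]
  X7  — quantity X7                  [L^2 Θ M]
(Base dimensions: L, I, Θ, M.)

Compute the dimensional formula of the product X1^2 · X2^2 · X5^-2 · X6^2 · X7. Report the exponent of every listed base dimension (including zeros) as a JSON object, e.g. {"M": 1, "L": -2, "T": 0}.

Exponent matrix [L,I,Θ,M] × [X1,X2,X3,X4,X5,X6,X7]:
  L: [ 0  2  0 -1  0  1  2]
  I: [ 0 -1 -1  1  0  0  0]
  Θ: [-1  0  0  0 -1  1  1]
  M: [ 1  1 -1  0  1  0  1]
  [L]: (2)·0+(2)·2+(-2)·0+(2)·1+(1)·2 = 8
  [I]: (2)·0+(2)·-1+(-2)·0+(2)·0+(1)·0 = -2
  [Θ]: (2)·-1+(2)·0+(-2)·-1+(2)·1+(1)·1 = 3
  [M]: (2)·1+(2)·1+(-2)·1+(2)·0+(1)·1 = 3
⇒ L^8 I^-2 Θ^3 M^3

{"L": 8, "I": -2, "Θ": 3, "M": 3}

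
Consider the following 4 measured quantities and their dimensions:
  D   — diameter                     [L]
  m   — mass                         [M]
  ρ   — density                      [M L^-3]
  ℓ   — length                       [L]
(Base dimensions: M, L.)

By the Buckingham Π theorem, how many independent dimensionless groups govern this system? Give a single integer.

Dimensional matrix (M×L by D×m×ρ×ℓ):
  M: [ 0  1  1  0]
  L: [ 1  0 -3  1]
Row reduction gives pivot columns D,m; rank = 2
n=4, r=2 ⇒ 2 dimensionless groups

2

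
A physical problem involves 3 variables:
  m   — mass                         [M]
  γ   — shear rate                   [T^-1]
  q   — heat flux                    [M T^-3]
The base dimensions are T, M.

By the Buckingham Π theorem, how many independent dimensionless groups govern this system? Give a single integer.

1

Exponent matrix [T,M] × [m,γ,q]:
  T: [ 0 -1 -3]
  M: [ 1  0  1]
Echelon form has 2 nonzero rows (pivots: m,γ)
n=3, r=2 ⇒ 1 dimensionless group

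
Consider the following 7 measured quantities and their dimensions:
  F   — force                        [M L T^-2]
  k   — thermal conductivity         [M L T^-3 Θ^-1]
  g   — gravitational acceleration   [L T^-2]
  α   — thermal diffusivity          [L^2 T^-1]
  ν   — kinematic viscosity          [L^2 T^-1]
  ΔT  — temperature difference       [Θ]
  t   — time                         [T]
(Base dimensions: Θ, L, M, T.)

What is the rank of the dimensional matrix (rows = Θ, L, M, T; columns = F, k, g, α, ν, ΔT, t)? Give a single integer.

Exponent matrix [Θ,L,M,T] × [F,k,g,α,ν,ΔT,t]:
  Θ: [ 0 -1  0  0  0  1  0]
  L: [ 1  1  1  2  2  0  0]
  M: [ 1  1  0  0  0  0  0]
  T: [-2 -3 -2 -1 -1  0  1]
Row reduction gives pivot columns F,k,g,α; rank = 4

4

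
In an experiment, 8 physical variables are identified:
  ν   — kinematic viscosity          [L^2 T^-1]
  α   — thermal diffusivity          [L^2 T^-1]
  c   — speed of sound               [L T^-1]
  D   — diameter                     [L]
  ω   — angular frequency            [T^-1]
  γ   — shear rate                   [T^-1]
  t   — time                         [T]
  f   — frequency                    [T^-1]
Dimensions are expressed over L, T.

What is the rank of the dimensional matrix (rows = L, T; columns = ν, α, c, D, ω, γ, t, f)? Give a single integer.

2

Exponent matrix [L,T] × [ν,α,c,D,ω,γ,t,f]:
  L: [ 2  2  1  1  0  0  0  0]
  T: [-1 -1 -1  0 -1 -1  1 -1]
Echelon form has 2 nonzero rows (pivots: ν,c)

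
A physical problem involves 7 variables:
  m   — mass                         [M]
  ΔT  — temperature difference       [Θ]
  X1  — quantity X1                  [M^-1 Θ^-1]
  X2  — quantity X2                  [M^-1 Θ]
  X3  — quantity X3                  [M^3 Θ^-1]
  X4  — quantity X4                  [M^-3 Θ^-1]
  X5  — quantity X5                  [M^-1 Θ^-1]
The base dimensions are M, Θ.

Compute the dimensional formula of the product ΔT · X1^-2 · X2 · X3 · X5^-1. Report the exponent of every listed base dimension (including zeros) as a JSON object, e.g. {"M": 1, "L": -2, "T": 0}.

{"M": 5, "Θ": 4}

Dimensional matrix (M×Θ by m×ΔT×X1×X2×X3×X4×X5):
  M: [ 1  0 -1 -1  3 -3 -1]
  Θ: [ 0  1 -1  1 -1 -1 -1]
  [M]: (1)·0+(-2)·-1+(1)·-1+(1)·3+(-1)·-1 = 5
  [Θ]: (1)·1+(-2)·-1+(1)·1+(1)·-1+(-1)·-1 = 4
⇒ M^5 Θ^4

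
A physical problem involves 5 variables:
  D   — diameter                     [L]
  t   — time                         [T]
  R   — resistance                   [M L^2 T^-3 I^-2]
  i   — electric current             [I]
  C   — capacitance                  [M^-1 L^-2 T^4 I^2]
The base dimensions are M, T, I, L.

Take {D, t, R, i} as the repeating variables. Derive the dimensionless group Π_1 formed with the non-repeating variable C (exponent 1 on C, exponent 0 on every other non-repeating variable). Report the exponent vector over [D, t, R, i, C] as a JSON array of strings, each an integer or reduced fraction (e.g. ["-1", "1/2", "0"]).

["0", "-1", "1", "0", "1"]

Exponent matrix [M,T,I,L] × [D,t,R,i,C]:
  M: [ 0  0  1  0 -1]
  T: [ 0  1 -3  0  4]
  I: [ 0  0 -2  1  2]
  L: [ 1  0  2  0 -2]
Echelon form has 4 nonzero rows (pivots: D,t,R,i)
Pivot set = {D,t,R,i}, free = {C}
RREF:
  r0: [   1    0    0    0    0]
  r1: [   0    1    0    0    1]
  r2: [   0    0    1    0   -1]
  r3: [   0    0    0    1    0]
Fix exponent of C at 1; solve each RREF row for its pivot's exponent:
  r0: exp(D) + (0)·1 = 0 ⇒ exp(D) = 0
  r1: exp(t) + (1)·1 = 0 ⇒ exp(t) = -1
  r2: exp(R) + (-1)·1 = 0 ⇒ exp(R) = 1
  r3: exp(i) + (0)·1 = 0 ⇒ exp(i) = 0
Π_1 = t^-1 · R · C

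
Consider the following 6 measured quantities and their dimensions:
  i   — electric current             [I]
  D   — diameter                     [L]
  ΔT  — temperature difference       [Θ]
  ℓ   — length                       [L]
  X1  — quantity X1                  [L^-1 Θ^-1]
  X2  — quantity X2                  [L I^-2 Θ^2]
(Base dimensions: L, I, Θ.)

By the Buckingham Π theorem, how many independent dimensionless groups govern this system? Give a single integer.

Dimensional matrix (L×I×Θ by i×D×ΔT×ℓ×X1×X2):
  L: [ 0  1  0  1 -1  1]
  I: [ 1  0  0  0  0 -2]
  Θ: [ 0  0  1  0 -1  2]
RREF → pivots at {i,D,ΔT} ⇒ r = 3
6 vars − rank 3 = 3 Π groups

3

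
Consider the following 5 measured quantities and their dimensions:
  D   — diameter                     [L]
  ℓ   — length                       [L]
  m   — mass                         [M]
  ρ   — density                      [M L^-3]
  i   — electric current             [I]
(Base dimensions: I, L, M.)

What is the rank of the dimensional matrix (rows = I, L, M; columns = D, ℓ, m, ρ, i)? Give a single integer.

3

Write exponents as rows I,L,M / cols D,ℓ,m,ρ,i:
  I: [ 0  0  0  0  1]
  L: [ 1  1  0 -3  0]
  M: [ 0  0  1  1  0]
Row reduction gives pivot columns D,m,i; rank = 3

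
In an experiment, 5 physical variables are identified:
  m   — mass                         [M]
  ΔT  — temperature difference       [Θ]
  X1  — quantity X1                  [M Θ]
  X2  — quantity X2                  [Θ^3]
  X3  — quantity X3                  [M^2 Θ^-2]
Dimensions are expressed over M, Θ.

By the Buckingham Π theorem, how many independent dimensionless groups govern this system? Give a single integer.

3

Dimensional matrix (M×Θ by m×ΔT×X1×X2×X3):
  M: [ 1  0  1  0  2]
  Θ: [ 0  1  1  3 -2]
RREF → pivots at {m,ΔT} ⇒ r = 2
5 vars − rank 2 = 3 Π groups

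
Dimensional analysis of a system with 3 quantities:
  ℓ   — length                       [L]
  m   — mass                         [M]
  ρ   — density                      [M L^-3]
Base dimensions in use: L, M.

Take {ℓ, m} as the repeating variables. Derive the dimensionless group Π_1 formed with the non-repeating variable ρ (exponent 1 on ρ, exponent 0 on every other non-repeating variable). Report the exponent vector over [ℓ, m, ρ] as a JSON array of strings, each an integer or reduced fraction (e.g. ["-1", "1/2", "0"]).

Dimensional matrix (L×M by ℓ×m×ρ):
  L: [ 1  0 -3]
  M: [ 0  1  1]
Row reduction gives pivot columns ℓ,m; rank = 2
Pivot set = {ℓ,m}, free = {ρ}
RREF:
  r0: [   1    0   -3]
  r1: [   0    1    1]
Fix exponent of ρ at 1; solve each RREF row for its pivot's exponent:
  r0: exp(ℓ) + (-3)·1 = 0 ⇒ exp(ℓ) = 3
  r1: exp(m) + (1)·1 = 0 ⇒ exp(m) = -1
Π_1 = ℓ^3 · m^-1 · ρ

["3", "-1", "1"]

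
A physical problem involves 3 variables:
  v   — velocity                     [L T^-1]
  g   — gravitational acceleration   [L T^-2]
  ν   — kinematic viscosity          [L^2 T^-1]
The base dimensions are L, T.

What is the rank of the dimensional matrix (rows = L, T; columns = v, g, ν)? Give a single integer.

Write exponents as rows L,T / cols v,g,ν:
  L: [ 1  1  2]
  T: [-1 -2 -1]
Row reduction gives pivot columns v,g; rank = 2

2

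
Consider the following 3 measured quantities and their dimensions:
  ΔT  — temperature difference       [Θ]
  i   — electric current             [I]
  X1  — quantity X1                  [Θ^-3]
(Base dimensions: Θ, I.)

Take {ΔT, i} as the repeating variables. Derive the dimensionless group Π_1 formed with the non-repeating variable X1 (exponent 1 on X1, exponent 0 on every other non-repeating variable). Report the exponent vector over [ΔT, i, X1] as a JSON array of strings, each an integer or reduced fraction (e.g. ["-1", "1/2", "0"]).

["3", "0", "1"]

Write exponents as rows Θ,I / cols ΔT,i,X1:
  Θ: [ 1  0 -3]
  I: [ 0  1  0]
Echelon form has 2 nonzero rows (pivots: ΔT,i)
Pivot set = {ΔT,i}, free = {X1}
RREF:
  r0: [   1    0   -3]
  r1: [   0    1    0]
Fix exponent of X1 at 1; solve each RREF row for its pivot's exponent:
  r0: exp(ΔT) + (-3)·1 = 0 ⇒ exp(ΔT) = 3
  r1: exp(i) + (0)·1 = 0 ⇒ exp(i) = 0
Π_1 = ΔT^3 · X1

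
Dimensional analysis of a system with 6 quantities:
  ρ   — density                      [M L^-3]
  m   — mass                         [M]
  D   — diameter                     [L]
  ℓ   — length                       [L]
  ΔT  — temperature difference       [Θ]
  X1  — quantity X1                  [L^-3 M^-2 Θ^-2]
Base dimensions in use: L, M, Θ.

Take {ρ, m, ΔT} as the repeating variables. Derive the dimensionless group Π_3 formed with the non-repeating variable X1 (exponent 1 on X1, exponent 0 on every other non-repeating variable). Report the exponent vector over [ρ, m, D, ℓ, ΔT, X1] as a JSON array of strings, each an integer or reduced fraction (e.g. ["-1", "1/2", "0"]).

Write exponents as rows L,M,Θ / cols ρ,m,D,ℓ,ΔT,X1:
  L: [-3  0  1  1  0 -3]
  M: [ 1  1  0  0  0 -2]
  Θ: [ 0  0  0  0  1 -2]
RREF → pivots at {ρ,m,ΔT} ⇒ r = 3
Pivot set = {ρ,m,ΔT}, free = {D,ℓ,X1}
RREF:
  r0: [   1    0 -1/3 -1/3    0    1]
  r1: [   0    1  1/3  1/3    0   -3]
  r2: [   0    0    0    0    1   -2]
Fix exponent of X1 at 1, D at 0, ℓ at 0; solve each RREF row for its pivot's exponent:
  r0: exp(ρ) + (1)·1 = 0 ⇒ exp(ρ) = -1
  r1: exp(m) + (-3)·1 = 0 ⇒ exp(m) = 3
  r2: exp(ΔT) + (-2)·1 = 0 ⇒ exp(ΔT) = 2
Π_3 = ρ^-1 · m^3 · ΔT^2 · X1

["-1", "3", "0", "0", "2", "1"]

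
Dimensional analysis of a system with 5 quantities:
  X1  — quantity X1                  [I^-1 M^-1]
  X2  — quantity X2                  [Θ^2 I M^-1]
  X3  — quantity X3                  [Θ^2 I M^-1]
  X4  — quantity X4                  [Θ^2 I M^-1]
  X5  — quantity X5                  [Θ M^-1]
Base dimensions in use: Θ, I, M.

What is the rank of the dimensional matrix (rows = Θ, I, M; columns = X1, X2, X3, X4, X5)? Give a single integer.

Dimensional matrix (Θ×I×M by X1×X2×X3×X4×X5):
  Θ: [ 0  2  2  2  1]
  I: [-1  1  1  1  0]
  M: [-1 -1 -1 -1 -1]
Row reduction gives pivot columns X1,X2; rank = 2

2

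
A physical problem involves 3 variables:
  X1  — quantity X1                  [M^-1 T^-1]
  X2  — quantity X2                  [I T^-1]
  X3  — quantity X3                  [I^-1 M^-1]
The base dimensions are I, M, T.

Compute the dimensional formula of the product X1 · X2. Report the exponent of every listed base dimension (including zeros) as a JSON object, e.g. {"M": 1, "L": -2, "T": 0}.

Exponent matrix [I,M,T] × [X1,X2,X3]:
  I: [ 0  1 -1]
  M: [-1  0 -1]
  T: [-1 -1  0]
  [I]: (1)·0+(1)·1 = 1
  [M]: (1)·-1+(1)·0 = -1
  [T]: (1)·-1+(1)·-1 = -2
⇒ I M^-1 T^-2

{"I": 1, "M": -1, "T": -2}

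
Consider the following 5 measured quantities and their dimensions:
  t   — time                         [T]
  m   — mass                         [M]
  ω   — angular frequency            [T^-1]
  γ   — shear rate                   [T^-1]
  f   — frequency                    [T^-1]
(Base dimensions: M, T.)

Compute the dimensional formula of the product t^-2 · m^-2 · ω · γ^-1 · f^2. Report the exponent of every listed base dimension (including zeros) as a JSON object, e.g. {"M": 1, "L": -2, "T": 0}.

{"M": -2, "T": -4}

Write exponents as rows M,T / cols t,m,ω,γ,f:
  M: [ 0  1  0  0  0]
  T: [ 1  0 -1 -1 -1]
  [M]: (-2)·0+(-2)·1+(1)·0+(-1)·0+(2)·0 = -2
  [T]: (-2)·1+(-2)·0+(1)·-1+(-1)·-1+(2)·-1 = -4
⇒ M^-2 T^-4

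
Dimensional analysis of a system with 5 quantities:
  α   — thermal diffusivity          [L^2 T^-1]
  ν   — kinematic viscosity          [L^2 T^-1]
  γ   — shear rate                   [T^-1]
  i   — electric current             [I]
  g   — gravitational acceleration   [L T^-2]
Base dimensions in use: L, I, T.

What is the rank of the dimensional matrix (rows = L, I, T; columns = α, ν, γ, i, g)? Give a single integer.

Write exponents as rows L,I,T / cols α,ν,γ,i,g:
  L: [ 2  2  0  0  1]
  I: [ 0  0  0  1  0]
  T: [-1 -1 -1  0 -2]
RREF → pivots at {α,γ,i} ⇒ r = 3

3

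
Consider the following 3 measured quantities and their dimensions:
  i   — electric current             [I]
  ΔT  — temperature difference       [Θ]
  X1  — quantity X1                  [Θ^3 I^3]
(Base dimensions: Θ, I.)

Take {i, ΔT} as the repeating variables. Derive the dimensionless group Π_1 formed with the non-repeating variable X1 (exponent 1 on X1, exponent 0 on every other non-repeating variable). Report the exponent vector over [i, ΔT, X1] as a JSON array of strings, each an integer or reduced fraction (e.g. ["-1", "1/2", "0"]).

Exponent matrix [Θ,I] × [i,ΔT,X1]:
  Θ: [ 0  1  3]
  I: [ 1  0  3]
Echelon form has 2 nonzero rows (pivots: i,ΔT)
Pivot set = {i,ΔT}, free = {X1}
RREF:
  r0: [   1    0    3]
  r1: [   0    1    3]
Fix exponent of X1 at 1; solve each RREF row for its pivot's exponent:
  r0: exp(i) + (3)·1 = 0 ⇒ exp(i) = -3
  r1: exp(ΔT) + (3)·1 = 0 ⇒ exp(ΔT) = -3
Π_1 = i^-3 · ΔT^-3 · X1

["-3", "-3", "1"]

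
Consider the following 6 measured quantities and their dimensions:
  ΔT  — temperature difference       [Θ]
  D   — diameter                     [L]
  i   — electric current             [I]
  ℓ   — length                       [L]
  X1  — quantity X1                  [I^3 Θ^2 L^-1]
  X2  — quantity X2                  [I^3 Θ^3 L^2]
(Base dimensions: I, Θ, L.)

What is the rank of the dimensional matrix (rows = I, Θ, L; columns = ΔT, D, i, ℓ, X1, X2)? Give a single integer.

Exponent matrix [I,Θ,L] × [ΔT,D,i,ℓ,X1,X2]:
  I: [ 0  0  1  0  3  3]
  Θ: [ 1  0  0  0  2  3]
  L: [ 0  1  0  1 -1  2]
RREF → pivots at {ΔT,D,i} ⇒ r = 3

3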